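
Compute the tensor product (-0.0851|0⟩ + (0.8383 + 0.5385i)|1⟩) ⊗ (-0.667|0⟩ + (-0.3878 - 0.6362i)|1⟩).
0.05676|00⟩ + (0.033 + 0.05414i)|01⟩ + (-0.5591 - 0.3592i)|10⟩ + (0.0175 - 0.7422i)|11⟩

amp(|b₁b₂…⟩) = product of the factor amplitudes for bits b₁, b₂, …; only kets whose every factor amplitude is nonzero survive.
|00⟩: (-0.0851)(-0.667) = 0.05676
|01⟩: (-0.0851)(-0.3878 - 0.6362i) = (0.033 + 0.05414i)
|10⟩: (0.8383 + 0.5385i)(-0.667) = (-0.5591 - 0.3592i)
|11⟩: (0.8383 + 0.5385i)(-0.3878 - 0.6362i) = (0.0175 - 0.7422i)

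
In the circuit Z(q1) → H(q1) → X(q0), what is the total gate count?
3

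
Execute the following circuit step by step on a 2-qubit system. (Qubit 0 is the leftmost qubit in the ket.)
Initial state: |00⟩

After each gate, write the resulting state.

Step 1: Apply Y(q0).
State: i|10⟩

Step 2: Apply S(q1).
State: i|10⟩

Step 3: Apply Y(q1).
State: -|11⟩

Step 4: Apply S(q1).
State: -i|11⟩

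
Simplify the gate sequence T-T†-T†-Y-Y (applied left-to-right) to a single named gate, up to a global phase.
T†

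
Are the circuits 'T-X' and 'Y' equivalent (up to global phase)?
No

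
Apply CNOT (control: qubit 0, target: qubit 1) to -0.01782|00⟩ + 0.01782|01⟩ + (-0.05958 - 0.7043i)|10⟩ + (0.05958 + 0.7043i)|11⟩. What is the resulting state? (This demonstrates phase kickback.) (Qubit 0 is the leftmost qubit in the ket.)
-0.01782|00⟩ + 0.01782|01⟩ + (0.05958 + 0.7043i)|10⟩ + (-0.05958 - 0.7043i)|11⟩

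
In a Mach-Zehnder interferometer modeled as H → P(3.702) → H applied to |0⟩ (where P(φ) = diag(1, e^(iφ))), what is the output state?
(0.07648 - 0.2658i)|0⟩ + (0.9235 + 0.2658i)|1⟩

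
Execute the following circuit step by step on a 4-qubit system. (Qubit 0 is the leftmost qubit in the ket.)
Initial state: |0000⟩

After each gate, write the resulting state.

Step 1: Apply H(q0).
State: 1/√2|0000⟩ + 1/√2|1000⟩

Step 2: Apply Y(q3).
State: (1/√2)i|0001⟩ + (1/√2)i|1001⟩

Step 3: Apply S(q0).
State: (1/√2)i|0001⟩ - 1/√2|1001⟩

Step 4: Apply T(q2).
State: (1/√2)i|0001⟩ - 1/√2|1001⟩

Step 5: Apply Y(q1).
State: -1/√2|0101⟩ - (1/√2)i|1101⟩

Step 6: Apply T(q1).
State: (-1/2 - (1/2)i)|0101⟩ + (1/2 - (1/2)i)|1101⟩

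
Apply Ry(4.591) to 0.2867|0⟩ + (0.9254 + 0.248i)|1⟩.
(-0.8829 - 0.1857i)|0⟩ + (-0.3988 - 0.1644i)|1⟩

Ry(4.591) = [[cos(θ/2), −sin(θ/2)], [sin(θ/2), cos(θ/2)]]; θ = 4.591, cos(θ/2) ≈ -0.662914, sin(θ/2) ≈ 0.748696.
With a = amp(|0⟩) = 0.2867 and b = amp(|1⟩) = (0.9254 + 0.248i):
new amp(|0⟩) = (-0.662914)·a + (-0.748696)·b = (-0.8829 - 0.1857i)
new amp(|1⟩) = (0.748696)·a + (-0.662914)·b = (-0.3988 - 0.1644i)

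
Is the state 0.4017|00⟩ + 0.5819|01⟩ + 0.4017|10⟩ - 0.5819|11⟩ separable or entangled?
Entangled

Writing the state as a|00⟩ + b|01⟩ + c|10⟩ + d|11⟩, it is a product state iff ad − bc = 0.
Here (a, b, c, d) = (0.4017, 0.5819, 0.4017, -0.5819): ad − bc = (0.4017)(-0.5819) − (0.5819)(0.4017) = -0.4675 ≠ 0, so the state is entangled.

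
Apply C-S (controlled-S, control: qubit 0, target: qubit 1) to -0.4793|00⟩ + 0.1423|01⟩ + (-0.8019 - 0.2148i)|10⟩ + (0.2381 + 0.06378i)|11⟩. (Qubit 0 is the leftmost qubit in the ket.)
-0.4793|00⟩ + 0.1423|01⟩ + (-0.8019 - 0.2148i)|10⟩ + (-0.06378 + 0.2381i)|11⟩

C-S leaves the control-|0⟩ kets |00⟩, |01⟩ unchanged and applies S to qubit 1 on the control-|1⟩ pair (|10⟩, |11⟩).
S = [[1, 0], [0, i]].
With a = amp(|10⟩) = (-0.8019 - 0.2148i) and b = amp(|11⟩) = (0.2381 + 0.06378i):
new amp(|10⟩) = (1)·a = (-0.8019 - 0.2148i)
new amp(|11⟩) = (i)·b = (-0.06378 + 0.2381i)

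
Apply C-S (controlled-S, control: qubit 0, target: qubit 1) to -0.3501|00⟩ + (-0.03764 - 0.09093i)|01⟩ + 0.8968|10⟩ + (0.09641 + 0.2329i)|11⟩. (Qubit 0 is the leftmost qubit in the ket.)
-0.3501|00⟩ + (-0.03764 - 0.09093i)|01⟩ + 0.8968|10⟩ + (-0.2329 + 0.09641i)|11⟩

C-S leaves the control-|0⟩ kets |00⟩, |01⟩ unchanged and applies S to qubit 1 on the control-|1⟩ pair (|10⟩, |11⟩).
S = [[1, 0], [0, i]].
With a = amp(|10⟩) = 0.8968 and b = amp(|11⟩) = (0.09641 + 0.2329i):
new amp(|10⟩) = (1)·a = 0.8968
new amp(|11⟩) = (i)·b = (-0.2329 + 0.09641i)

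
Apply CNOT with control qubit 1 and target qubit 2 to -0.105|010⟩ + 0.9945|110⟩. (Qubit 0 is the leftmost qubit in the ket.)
-0.105|011⟩ + 0.9945|111⟩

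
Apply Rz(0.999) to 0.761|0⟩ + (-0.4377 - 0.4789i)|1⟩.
(0.668 - 0.3645i)|0⟩ + (-0.1548 - 0.63i)|1⟩

Rz(0.999) = [[e^(−iθ/2), 0], [0, e^(iθ/2)]] with e^(±iθ/2) = cos(θ/2) ± i·sin(θ/2); θ = 0.999, cos(θ/2) ≈ 0.877822, sin(θ/2) ≈ 0.478987.
With a = amp(|0⟩) = 0.761 and b = amp(|1⟩) = (-0.4377 - 0.4789i):
new amp(|0⟩) = (0.877822 - 0.478987i)·a = (0.668 - 0.3645i)
new amp(|1⟩) = (0.877822 + 0.478987i)·b = (-0.1548 - 0.63i)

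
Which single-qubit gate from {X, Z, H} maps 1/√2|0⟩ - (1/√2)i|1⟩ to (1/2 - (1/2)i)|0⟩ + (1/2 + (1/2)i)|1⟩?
H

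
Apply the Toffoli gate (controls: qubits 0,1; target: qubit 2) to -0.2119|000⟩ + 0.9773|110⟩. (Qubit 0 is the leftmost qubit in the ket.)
-0.2119|000⟩ + 0.9773|111⟩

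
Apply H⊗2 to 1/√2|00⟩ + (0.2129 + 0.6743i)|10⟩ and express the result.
(0.46 + 0.3372i)|00⟩ + (0.46 + 0.3372i)|01⟩ + (0.2471 - 0.3372i)|10⟩ + (0.2471 - 0.3372i)|11⟩

H⊗2 gives amp(|y⟩) = (1/2) Σ_x (−1)^(x·y) amp(|x⟩), where x·y is the number of positions in which both x and y have a 1.
|00⟩: (1/√2 + (0.2129 + 0.6743i))/2 = (0.46 + 0.3372i)
|01⟩: (1/√2 + (0.2129 + 0.6743i))/2 = (0.46 + 0.3372i)
|10⟩: (1/√2 - (0.2129 + 0.6743i))/2 = (0.2471 - 0.3372i)
|11⟩: (1/√2 - (0.2129 + 0.6743i))/2 = (0.2471 - 0.3372i)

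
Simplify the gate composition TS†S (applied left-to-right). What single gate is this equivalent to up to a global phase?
T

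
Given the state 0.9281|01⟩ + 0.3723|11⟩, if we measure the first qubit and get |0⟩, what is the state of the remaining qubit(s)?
|1⟩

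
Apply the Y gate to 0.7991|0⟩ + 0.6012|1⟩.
-0.6012i|0⟩ + 0.7991i|1⟩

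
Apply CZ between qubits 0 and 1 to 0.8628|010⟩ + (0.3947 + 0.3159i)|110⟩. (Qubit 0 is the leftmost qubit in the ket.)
0.8628|010⟩ + (-0.3947 - 0.3159i)|110⟩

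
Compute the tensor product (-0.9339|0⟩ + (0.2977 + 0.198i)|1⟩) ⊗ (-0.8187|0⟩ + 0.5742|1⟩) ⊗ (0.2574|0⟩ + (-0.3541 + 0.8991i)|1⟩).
0.1968|000⟩ + (-0.2707 + 0.6874i)|001⟩ - 0.138|010⟩ + (0.1899 - 0.4821i)|011⟩ + (-0.06274 - 0.04173i)|100⟩ + (0.2321 - 0.1617i)|101⟩ + (0.044 + 0.02926i)|110⟩ + (-0.1627 + 0.1134i)|111⟩

amp(|b₁b₂…⟩) = product of the factor amplitudes for bits b₁, b₂, …; only kets whose every factor amplitude is nonzero survive.
|000⟩: (-0.9339)(-0.8187)(0.2574) = 0.1968
|001⟩: (-0.9339)(-0.8187)(-0.3541 + 0.8991i) = (-0.2707 + 0.6874i)
|010⟩: (-0.9339)(0.5742)(0.2574) = -0.138
|011⟩: (-0.9339)(0.5742)(-0.3541 + 0.8991i) = (0.1899 - 0.4821i)
|100⟩: (0.2977 + 0.198i)(-0.8187)(0.2574) = (-0.06274 - 0.04173i)
|101⟩: (0.2977 + 0.198i)(-0.8187)(-0.3541 + 0.8991i) = (0.2321 - 0.1617i)
|110⟩: (0.2977 + 0.198i)(0.5742)(0.2574) = (0.044 + 0.02926i)
|111⟩: (0.2977 + 0.198i)(0.5742)(-0.3541 + 0.8991i) = (-0.1627 + 0.1134i)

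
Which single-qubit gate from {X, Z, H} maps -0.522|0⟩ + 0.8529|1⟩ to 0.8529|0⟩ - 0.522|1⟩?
X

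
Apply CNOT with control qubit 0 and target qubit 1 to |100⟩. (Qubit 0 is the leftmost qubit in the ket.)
|110⟩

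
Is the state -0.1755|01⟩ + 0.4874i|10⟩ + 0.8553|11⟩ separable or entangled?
Entangled

Writing the state as a|00⟩ + b|01⟩ + c|10⟩ + d|11⟩, it is a product state iff ad − bc = 0.
Here (a, b, c, d) = (0, -0.1755, 0.4874i, 0.8553): ad − bc = (0)(0.8553) − (-0.1755)(0.4874i) = 0.08554i ≠ 0, so the state is entangled.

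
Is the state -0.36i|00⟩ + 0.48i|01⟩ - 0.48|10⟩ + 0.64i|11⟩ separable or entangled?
Entangled

Writing the state as a|00⟩ + b|01⟩ + c|10⟩ + d|11⟩, it is a product state iff ad − bc = 0.
Here (a, b, c, d) = (-0.36i, 0.48i, -0.48, 0.64i): ad − bc = (-0.36i)(0.64i) − (0.48i)(-0.48) = (0.2304 + 0.2304i) ≠ 0, so the state is entangled.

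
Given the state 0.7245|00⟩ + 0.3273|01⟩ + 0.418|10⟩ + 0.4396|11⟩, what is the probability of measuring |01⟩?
0.1071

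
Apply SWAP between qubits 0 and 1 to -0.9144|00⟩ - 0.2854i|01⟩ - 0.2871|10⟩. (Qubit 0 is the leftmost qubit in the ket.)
-0.9144|00⟩ - 0.2871|01⟩ - 0.2854i|10⟩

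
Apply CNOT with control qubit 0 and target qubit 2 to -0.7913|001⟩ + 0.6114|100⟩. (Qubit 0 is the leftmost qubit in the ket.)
-0.7913|001⟩ + 0.6114|101⟩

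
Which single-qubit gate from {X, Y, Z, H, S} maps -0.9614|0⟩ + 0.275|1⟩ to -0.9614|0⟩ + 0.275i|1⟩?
S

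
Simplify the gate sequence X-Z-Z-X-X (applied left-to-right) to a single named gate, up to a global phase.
X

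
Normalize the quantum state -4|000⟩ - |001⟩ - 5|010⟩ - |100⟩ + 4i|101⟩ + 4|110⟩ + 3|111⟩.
-0.4364|000⟩ - 0.1091|001⟩ - 0.5455|010⟩ - 0.1091|100⟩ + 0.4364i|101⟩ + 0.4364|110⟩ + 0.3273|111⟩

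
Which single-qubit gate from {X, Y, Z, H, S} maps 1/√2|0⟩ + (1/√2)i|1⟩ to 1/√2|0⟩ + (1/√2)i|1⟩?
Y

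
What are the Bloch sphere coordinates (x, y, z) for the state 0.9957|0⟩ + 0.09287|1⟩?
(0.1849, 0, 0.9828)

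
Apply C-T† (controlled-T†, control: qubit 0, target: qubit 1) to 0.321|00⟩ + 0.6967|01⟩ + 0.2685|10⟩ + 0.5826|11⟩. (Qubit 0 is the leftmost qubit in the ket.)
0.321|00⟩ + 0.6967|01⟩ + 0.2685|10⟩ + (0.412 - 0.412i)|11⟩

C-T† leaves the control-|0⟩ kets |00⟩, |01⟩ unchanged and applies T† to qubit 1 on the control-|1⟩ pair (|10⟩, |11⟩).
T† = [[1, 0], [0, (1/√2 - (1/√2)i)]].
With a = amp(|10⟩) = 0.2685 and b = amp(|11⟩) = 0.5826:
new amp(|10⟩) = (1)·a = 0.2685
new amp(|11⟩) = (1/√2 - (1/√2)i)·b = (0.412 - 0.412i)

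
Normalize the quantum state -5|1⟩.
-|1⟩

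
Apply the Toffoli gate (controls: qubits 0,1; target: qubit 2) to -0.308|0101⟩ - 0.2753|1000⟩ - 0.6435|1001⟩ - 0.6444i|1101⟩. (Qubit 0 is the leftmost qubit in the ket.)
-0.308|0101⟩ - 0.2753|1000⟩ - 0.6435|1001⟩ - 0.6444i|1111⟩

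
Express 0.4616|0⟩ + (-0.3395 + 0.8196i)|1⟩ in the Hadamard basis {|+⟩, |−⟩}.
(0.08634 + 0.5795i)|+⟩ + (0.5665 - 0.5795i)|−⟩

With |ψ⟩ = α|0⟩ + β|1⟩, the Hadamard-basis coefficients are ⟨+|ψ⟩ = (α + β)/√2 and ⟨−|ψ⟩ = (α − β)/√2.
Here α = 0.4616, β = (-0.3395 + 0.8196i): (α + β)/√2 = (0.08634 + 0.5795i), (α − β)/√2 = (0.5665 - 0.5795i).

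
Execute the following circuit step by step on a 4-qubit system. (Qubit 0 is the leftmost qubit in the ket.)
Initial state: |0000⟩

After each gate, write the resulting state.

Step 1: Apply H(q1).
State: 1/√2|0000⟩ + 1/√2|0100⟩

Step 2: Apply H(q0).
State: 1/2|0000⟩ + 1/2|0100⟩ + 1/2|1000⟩ + 1/2|1100⟩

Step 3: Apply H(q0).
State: 1/√2|0000⟩ + 1/√2|0100⟩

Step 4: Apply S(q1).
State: 1/√2|0000⟩ + (1/√2)i|0100⟩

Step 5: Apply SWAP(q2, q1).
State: 1/√2|0000⟩ + (1/√2)i|0010⟩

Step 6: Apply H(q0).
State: 1/2|0000⟩ + (1/2)i|0010⟩ + 1/2|1000⟩ + (1/2)i|1010⟩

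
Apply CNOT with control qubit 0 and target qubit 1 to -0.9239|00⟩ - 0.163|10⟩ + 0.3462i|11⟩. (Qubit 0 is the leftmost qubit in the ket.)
-0.9239|00⟩ + 0.3462i|10⟩ - 0.163|11⟩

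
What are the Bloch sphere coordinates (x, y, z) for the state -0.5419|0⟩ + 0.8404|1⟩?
(-0.9108, 0, -0.4126)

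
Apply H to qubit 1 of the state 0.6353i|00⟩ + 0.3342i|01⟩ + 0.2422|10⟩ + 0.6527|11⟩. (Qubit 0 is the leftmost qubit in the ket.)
0.6855i|00⟩ + 0.2129i|01⟩ + 0.6328|10⟩ - 0.2903|11⟩

H on qubit 1 mixes each pair of kets that differ only in qubit 1: amplitudes (a, b) of (|…0…⟩, |…1…⟩) become ((a + b)/√2, (a − b)/√2). Kets absent from the input have amplitude 0.
(|00⟩, |01⟩): (a, b) = (0.6353i, 0.3342i) → (0.6855i, 0.2129i)
(|10⟩, |11⟩): (a, b) = (0.2422, 0.6527) → (0.6328, -0.2903)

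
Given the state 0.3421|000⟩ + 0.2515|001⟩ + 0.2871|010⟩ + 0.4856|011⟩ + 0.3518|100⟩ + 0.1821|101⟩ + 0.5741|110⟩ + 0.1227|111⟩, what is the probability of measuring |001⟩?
0.06325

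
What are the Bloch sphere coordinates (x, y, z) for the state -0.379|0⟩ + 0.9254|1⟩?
(-0.7015, 0, -0.7127)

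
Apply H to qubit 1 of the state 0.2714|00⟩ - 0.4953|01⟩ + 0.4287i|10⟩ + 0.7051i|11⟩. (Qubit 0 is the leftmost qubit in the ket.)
-0.1583|00⟩ + 0.5421|01⟩ + 0.8017i|10⟩ - 0.1954i|11⟩

H on qubit 1 mixes each pair of kets that differ only in qubit 1: amplitudes (a, b) of (|…0…⟩, |…1…⟩) become ((a + b)/√2, (a − b)/√2). Kets absent from the input have amplitude 0.
(|00⟩, |01⟩): (a, b) = (0.2714, -0.4953) → (-0.1583, 0.5421)
(|10⟩, |11⟩): (a, b) = (0.4287i, 0.7051i) → (0.8017i, -0.1954i)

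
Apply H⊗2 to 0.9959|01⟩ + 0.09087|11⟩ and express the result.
0.5434|00⟩ - 0.5434|01⟩ + 0.4525|10⟩ - 0.4525|11⟩

H⊗2 gives amp(|y⟩) = (1/2) Σ_x (−1)^(x·y) amp(|x⟩), where x·y is the number of positions in which both x and y have a 1.
|00⟩: (0.9959 + 0.09087)/2 = 0.5434
|01⟩: (-0.9959 - 0.09087)/2 = -0.5434
|10⟩: (0.9959 - 0.09087)/2 = 0.4525
|11⟩: (-0.9959 + 0.09087)/2 = -0.4525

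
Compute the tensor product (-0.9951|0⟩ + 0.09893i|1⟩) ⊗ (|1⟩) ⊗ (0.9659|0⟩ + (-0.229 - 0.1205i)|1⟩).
-0.9612|010⟩ + (0.2279 + 0.1199i)|011⟩ + 0.09556i|110⟩ + (0.01192 - 0.02265i)|111⟩

amp(|b₁b₂…⟩) = product of the factor amplitudes for bits b₁, b₂, …; only kets whose every factor amplitude is nonzero survive.
|010⟩: (-0.9951)(1)(0.9659) = -0.9612
|011⟩: (-0.9951)(1)(-0.229 - 0.1205i) = (0.2279 + 0.1199i)
|110⟩: (0.09893i)(1)(0.9659) = 0.09556i
|111⟩: (0.09893i)(1)(-0.229 - 0.1205i) = (0.01192 - 0.02265i)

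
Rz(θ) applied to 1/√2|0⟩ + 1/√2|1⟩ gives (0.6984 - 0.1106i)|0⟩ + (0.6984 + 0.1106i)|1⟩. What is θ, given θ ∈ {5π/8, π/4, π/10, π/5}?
π/10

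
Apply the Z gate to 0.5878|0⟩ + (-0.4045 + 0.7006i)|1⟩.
0.5878|0⟩ + (0.4045 - 0.7006i)|1⟩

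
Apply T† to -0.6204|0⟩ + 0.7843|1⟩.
-0.6204|0⟩ + (0.5546 - 0.5546i)|1⟩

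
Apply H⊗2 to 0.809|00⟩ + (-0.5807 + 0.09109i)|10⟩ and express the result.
(0.1142 + 0.04555i)|00⟩ + (0.1142 + 0.04555i)|01⟩ + (0.6949 - 0.04555i)|10⟩ + (0.6949 - 0.04555i)|11⟩

H⊗2 gives amp(|y⟩) = (1/2) Σ_x (−1)^(x·y) amp(|x⟩), where x·y is the number of positions in which both x and y have a 1.
|00⟩: (0.809 + (-0.5807 + 0.09109i))/2 = (0.1142 + 0.04555i)
|01⟩: (0.809 + (-0.5807 + 0.09109i))/2 = (0.1142 + 0.04555i)
|10⟩: (0.809 - (-0.5807 + 0.09109i))/2 = (0.6949 - 0.04555i)
|11⟩: (0.809 - (-0.5807 + 0.09109i))/2 = (0.6949 - 0.04555i)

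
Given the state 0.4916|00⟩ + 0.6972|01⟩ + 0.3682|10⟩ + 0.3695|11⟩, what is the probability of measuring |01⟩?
0.4861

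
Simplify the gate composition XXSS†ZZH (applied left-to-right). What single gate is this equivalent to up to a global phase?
H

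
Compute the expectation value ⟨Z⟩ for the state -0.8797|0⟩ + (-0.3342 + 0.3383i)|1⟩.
0.5477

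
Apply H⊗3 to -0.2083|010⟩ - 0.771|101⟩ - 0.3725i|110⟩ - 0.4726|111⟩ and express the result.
(-0.5133 - 0.1317i)|000⟩ + (0.366 - 0.1317i)|001⟩ + (-0.03186 + 0.1317i)|010⟩ + (0.1791 + 0.1317i)|011⟩ + (0.366 + 0.1317i)|100⟩ + (-0.5133 + 0.1317i)|101⟩ + (0.1791 - 0.1317i)|110⟩ + (-0.03186 - 0.1317i)|111⟩

H⊗3 gives amp(|y⟩) = (1/2√2) Σ_x (−1)^(x·y) amp(|x⟩), where x·y is the number of positions in which both x and y have a 1.
|000⟩: (-0.2083 - 0.771 - 0.3725i - 0.4726)/(2√2) = (-0.5133 - 0.1317i)
|001⟩: (-0.2083 + 0.771 - 0.3725i + 0.4726)/(2√2) = (0.366 - 0.1317i)
|010⟩: (0.2083 - 0.771 + 0.3725i + 0.4726)/(2√2) = (-0.03186 + 0.1317i)
|011⟩: (0.2083 + 0.771 + 0.3725i - 0.4726)/(2√2) = (0.1791 + 0.1317i)
|100⟩: (-0.2083 + 0.771 + 0.3725i + 0.4726)/(2√2) = (0.366 + 0.1317i)
|101⟩: (-0.2083 - 0.771 + 0.3725i - 0.4726)/(2√2) = (-0.5133 + 0.1317i)
|110⟩: (0.2083 + 0.771 - 0.3725i - 0.4726)/(2√2) = (0.1791 - 0.1317i)
|111⟩: (0.2083 - 0.771 - 0.3725i + 0.4726)/(2√2) = (-0.03186 - 0.1317i)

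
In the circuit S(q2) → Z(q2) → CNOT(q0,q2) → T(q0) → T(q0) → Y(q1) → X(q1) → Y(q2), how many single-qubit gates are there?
7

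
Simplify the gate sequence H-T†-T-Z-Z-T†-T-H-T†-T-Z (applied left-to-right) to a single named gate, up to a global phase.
Z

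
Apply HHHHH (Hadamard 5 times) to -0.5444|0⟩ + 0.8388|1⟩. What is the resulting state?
0.2082|0⟩ - 0.9781|1⟩

H² = I, so H^5 = H: a single Hadamard. With (a, b) = (-0.5444, 0.8388), H gives ((a + b)/√2, (a − b)/√2) = (0.2082, -0.9781).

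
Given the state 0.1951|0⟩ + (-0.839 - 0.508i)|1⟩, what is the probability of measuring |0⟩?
0.03806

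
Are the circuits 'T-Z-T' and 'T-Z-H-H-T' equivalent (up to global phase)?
Yes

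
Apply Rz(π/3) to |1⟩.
(0.866 + (1/2)i)|1⟩

Rz(π/3) = [[e^(−iθ/2), 0], [0, e^(iθ/2)]] with e^(±iθ/2) = cos(θ/2) ± i·sin(θ/2); θ = π/3, cos(θ/2) ≈ 0.866025, sin(θ/2) ≈ 0.5.
With a = amp(|0⟩) = 0 and b = amp(|1⟩) = 1:
new amp(|0⟩) = (0.866025 - 0.5i)·a = 0
new amp(|1⟩) = (0.866025 + 0.5i)·b = (0.866 + (1/2)i)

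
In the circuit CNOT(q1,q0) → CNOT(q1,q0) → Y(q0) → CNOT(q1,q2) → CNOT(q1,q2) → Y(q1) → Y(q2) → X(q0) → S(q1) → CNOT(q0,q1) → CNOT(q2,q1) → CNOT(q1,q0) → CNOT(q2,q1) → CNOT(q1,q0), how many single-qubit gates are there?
5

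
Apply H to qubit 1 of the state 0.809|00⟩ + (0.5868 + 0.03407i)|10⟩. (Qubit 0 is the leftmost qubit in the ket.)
0.572|00⟩ + 0.572|01⟩ + (0.4149 + 0.02409i)|10⟩ + (0.4149 + 0.02409i)|11⟩

H on qubit 1 mixes each pair of kets that differ only in qubit 1: amplitudes (a, b) of (|…0…⟩, |…1…⟩) become ((a + b)/√2, (a − b)/√2). Kets absent from the input have amplitude 0.
(|00⟩, |01⟩): (a, b) = (0.809, 0) → (0.572, 0.572)
(|10⟩, |11⟩): (a, b) = ((0.5868 + 0.03407i), 0) → ((0.4149 + 0.02409i), (0.4149 + 0.02409i))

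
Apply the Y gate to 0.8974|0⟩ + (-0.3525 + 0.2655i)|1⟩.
(0.2655 + 0.3525i)|0⟩ + 0.8974i|1⟩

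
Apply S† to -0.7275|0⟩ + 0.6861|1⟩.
-0.7275|0⟩ - 0.6861i|1⟩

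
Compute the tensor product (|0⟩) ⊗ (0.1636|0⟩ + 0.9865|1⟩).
0.1636|00⟩ + 0.9865|01⟩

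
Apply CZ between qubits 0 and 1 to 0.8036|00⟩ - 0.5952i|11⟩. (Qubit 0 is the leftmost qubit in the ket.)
0.8036|00⟩ + 0.5952i|11⟩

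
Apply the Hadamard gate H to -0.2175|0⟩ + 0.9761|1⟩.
0.5364|0⟩ - 0.844|1⟩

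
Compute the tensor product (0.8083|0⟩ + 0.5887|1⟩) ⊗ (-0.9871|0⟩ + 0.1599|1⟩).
-0.7979|00⟩ + 0.1292|01⟩ - 0.5811|10⟩ + 0.09413|11⟩

amp(|b₁b₂…⟩) = product of the factor amplitudes for bits b₁, b₂, …; only kets whose every factor amplitude is nonzero survive.
|00⟩: (0.8083)(-0.9871) = -0.7979
|01⟩: (0.8083)(0.1599) = 0.1292
|10⟩: (0.5887)(-0.9871) = -0.5811
|11⟩: (0.5887)(0.1599) = 0.09413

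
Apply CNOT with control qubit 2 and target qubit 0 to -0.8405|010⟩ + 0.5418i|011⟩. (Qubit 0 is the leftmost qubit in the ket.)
-0.8405|010⟩ + 0.5418i|111⟩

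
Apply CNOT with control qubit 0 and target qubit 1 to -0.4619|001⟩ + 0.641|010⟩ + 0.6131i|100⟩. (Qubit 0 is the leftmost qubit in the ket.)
-0.4619|001⟩ + 0.641|010⟩ + 0.6131i|110⟩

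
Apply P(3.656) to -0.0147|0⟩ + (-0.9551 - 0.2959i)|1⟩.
-0.0147|0⟩ + (0.6859 + 0.7275i)|1⟩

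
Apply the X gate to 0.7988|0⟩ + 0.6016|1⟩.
0.6016|0⟩ + 0.7988|1⟩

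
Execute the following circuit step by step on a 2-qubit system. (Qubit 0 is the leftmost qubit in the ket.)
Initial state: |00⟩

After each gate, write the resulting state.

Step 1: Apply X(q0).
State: |10⟩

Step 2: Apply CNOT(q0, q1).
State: |11⟩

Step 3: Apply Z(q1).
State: -|11⟩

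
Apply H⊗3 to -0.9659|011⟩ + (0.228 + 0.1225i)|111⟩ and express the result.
(-0.2609 + 0.04331i)|000⟩ + (0.2609 - 0.04331i)|001⟩ + (0.2609 - 0.04331i)|010⟩ + (-0.2609 + 0.04331i)|011⟩ + (-0.4221 - 0.04331i)|100⟩ + (0.4221 + 0.04331i)|101⟩ + (0.4221 + 0.04331i)|110⟩ + (-0.4221 - 0.04331i)|111⟩

H⊗3 gives amp(|y⟩) = (1/2√2) Σ_x (−1)^(x·y) amp(|x⟩), where x·y is the number of positions in which both x and y have a 1.
|000⟩: (-0.9659 + (0.228 + 0.1225i))/(2√2) = (-0.2609 + 0.04331i)
|001⟩: (0.9659 - (0.228 + 0.1225i))/(2√2) = (0.2609 - 0.04331i)
|010⟩: (0.9659 - (0.228 + 0.1225i))/(2√2) = (0.2609 - 0.04331i)
|011⟩: (-0.9659 + (0.228 + 0.1225i))/(2√2) = (-0.2609 + 0.04331i)
|100⟩: (-0.9659 - (0.228 + 0.1225i))/(2√2) = (-0.4221 - 0.04331i)
|101⟩: (0.9659 + (0.228 + 0.1225i))/(2√2) = (0.4221 + 0.04331i)
|110⟩: (0.9659 + (0.228 + 0.1225i))/(2√2) = (0.4221 + 0.04331i)
|111⟩: (-0.9659 - (0.228 + 0.1225i))/(2√2) = (-0.4221 - 0.04331i)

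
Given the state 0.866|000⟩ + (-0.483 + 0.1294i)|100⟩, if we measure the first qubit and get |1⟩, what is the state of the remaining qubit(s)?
(-0.9659 + 0.2588i)|00⟩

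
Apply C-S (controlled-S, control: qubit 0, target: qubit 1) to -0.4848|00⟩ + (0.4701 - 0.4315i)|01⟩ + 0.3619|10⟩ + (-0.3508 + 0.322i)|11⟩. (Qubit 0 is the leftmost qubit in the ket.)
-0.4848|00⟩ + (0.4701 - 0.4315i)|01⟩ + 0.3619|10⟩ + (-0.322 - 0.3508i)|11⟩

C-S leaves the control-|0⟩ kets |00⟩, |01⟩ unchanged and applies S to qubit 1 on the control-|1⟩ pair (|10⟩, |11⟩).
S = [[1, 0], [0, i]].
With a = amp(|10⟩) = 0.3619 and b = amp(|11⟩) = (-0.3508 + 0.322i):
new amp(|10⟩) = (1)·a = 0.3619
new amp(|11⟩) = (i)·b = (-0.322 - 0.3508i)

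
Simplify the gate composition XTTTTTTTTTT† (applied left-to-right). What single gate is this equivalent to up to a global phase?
X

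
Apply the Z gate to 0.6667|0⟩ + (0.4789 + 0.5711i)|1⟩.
0.6667|0⟩ + (-0.4789 - 0.5711i)|1⟩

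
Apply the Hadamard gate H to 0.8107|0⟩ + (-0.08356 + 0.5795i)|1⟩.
(0.5142 + 0.4098i)|0⟩ + (0.6323 - 0.4098i)|1⟩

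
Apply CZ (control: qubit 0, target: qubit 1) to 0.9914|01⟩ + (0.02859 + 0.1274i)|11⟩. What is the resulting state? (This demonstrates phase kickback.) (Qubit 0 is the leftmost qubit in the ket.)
0.9914|01⟩ + (-0.02859 - 0.1274i)|11⟩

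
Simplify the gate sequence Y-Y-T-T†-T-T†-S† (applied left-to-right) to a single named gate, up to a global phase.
S†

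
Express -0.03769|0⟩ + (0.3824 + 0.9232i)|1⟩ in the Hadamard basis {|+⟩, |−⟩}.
(0.2437 + 0.6528i)|+⟩ + (-0.297 - 0.6528i)|−⟩

With |ψ⟩ = α|0⟩ + β|1⟩, the Hadamard-basis coefficients are ⟨+|ψ⟩ = (α + β)/√2 and ⟨−|ψ⟩ = (α − β)/√2.
Here α = -0.03769, β = (0.3824 + 0.9232i): (α + β)/√2 = (0.2437 + 0.6528i), (α − β)/√2 = (-0.297 - 0.6528i).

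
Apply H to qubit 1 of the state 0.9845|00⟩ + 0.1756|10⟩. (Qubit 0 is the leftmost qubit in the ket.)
0.6961|00⟩ + 0.6961|01⟩ + 0.1242|10⟩ + 0.1242|11⟩

H on qubit 1 mixes each pair of kets that differ only in qubit 1: amplitudes (a, b) of (|…0…⟩, |…1…⟩) become ((a + b)/√2, (a − b)/√2). Kets absent from the input have amplitude 0.
(|00⟩, |01⟩): (a, b) = (0.9845, 0) → (0.6961, 0.6961)
(|10⟩, |11⟩): (a, b) = (0.1756, 0) → (0.1242, 0.1242)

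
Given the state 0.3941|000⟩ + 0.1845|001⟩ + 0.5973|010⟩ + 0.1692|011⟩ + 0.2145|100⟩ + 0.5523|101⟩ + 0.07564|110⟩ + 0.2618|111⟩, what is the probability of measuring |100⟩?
0.04601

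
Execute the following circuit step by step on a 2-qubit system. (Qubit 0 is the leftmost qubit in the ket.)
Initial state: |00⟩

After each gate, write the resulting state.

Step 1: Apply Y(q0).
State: i|10⟩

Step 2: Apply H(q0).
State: (1/√2)i|00⟩ - (1/√2)i|10⟩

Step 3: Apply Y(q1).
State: -1/√2|01⟩ + 1/√2|11⟩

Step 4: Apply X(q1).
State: -1/√2|00⟩ + 1/√2|10⟩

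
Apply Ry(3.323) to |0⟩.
-0.09058|0⟩ + 0.9959|1⟩

Ry(3.323) = [[cos(θ/2), −sin(θ/2)], [sin(θ/2), cos(θ/2)]]; θ = 3.323, cos(θ/2) ≈ -0.0905794, sin(θ/2) ≈ 0.995889.
With a = amp(|0⟩) = 1 and b = amp(|1⟩) = 0:
new amp(|0⟩) = (-0.0905794)·a + (-0.995889)·b = -0.09058
new amp(|1⟩) = (0.995889)·a + (-0.0905794)·b = 0.9959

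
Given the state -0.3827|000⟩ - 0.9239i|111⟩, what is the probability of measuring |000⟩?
0.1465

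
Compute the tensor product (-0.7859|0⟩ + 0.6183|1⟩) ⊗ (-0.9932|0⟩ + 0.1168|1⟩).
0.7806|00⟩ - 0.09179|01⟩ - 0.6141|10⟩ + 0.07222|11⟩

amp(|b₁b₂…⟩) = product of the factor amplitudes for bits b₁, b₂, …; only kets whose every factor amplitude is nonzero survive.
|00⟩: (-0.7859)(-0.9932) = 0.7806
|01⟩: (-0.7859)(0.1168) = -0.09179
|10⟩: (0.6183)(-0.9932) = -0.6141
|11⟩: (0.6183)(0.1168) = 0.07222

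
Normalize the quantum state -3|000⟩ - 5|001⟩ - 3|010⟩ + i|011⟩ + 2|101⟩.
-0.433|000⟩ - 0.7217|001⟩ - 0.433|010⟩ + 0.1443i|011⟩ + 0.2887|101⟩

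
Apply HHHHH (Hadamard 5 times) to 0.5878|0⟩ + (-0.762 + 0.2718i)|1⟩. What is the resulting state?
(-0.1232 + 0.1922i)|0⟩ + (0.9545 - 0.1922i)|1⟩

H² = I, so H^5 = H: a single Hadamard. With (a, b) = (0.5878, (-0.762 + 0.2718i)), H gives ((a + b)/√2, (a − b)/√2) = ((-0.1232 + 0.1922i), (0.9545 - 0.1922i)).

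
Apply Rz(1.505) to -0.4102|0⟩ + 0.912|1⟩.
(-0.2994 + 0.2804i)|0⟩ + (0.6657 + 0.6233i)|1⟩

Rz(1.505) = [[e^(−iθ/2), 0], [0, e^(iθ/2)]] with e^(±iθ/2) = cos(θ/2) ± i·sin(θ/2); θ = 1.505, cos(θ/2) ≈ 0.729982, sin(θ/2) ≈ 0.683466.
With a = amp(|0⟩) = -0.4102 and b = amp(|1⟩) = 0.912:
new amp(|0⟩) = (0.729982 - 0.683466i)·a = (-0.2994 + 0.2804i)
new amp(|1⟩) = (0.729982 + 0.683466i)·b = (0.6657 + 0.6233i)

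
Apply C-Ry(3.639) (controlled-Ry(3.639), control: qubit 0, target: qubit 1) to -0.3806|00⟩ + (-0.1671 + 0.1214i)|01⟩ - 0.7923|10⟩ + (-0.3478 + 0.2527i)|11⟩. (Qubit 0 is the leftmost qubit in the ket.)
-0.3806|00⟩ + (-0.1671 + 0.1214i)|01⟩ + (0.5321 - 0.2449i)|10⟩ + (-0.6823 - 0.0622i)|11⟩

C-Ry(3.639) leaves the control-|0⟩ kets |00⟩, |01⟩ unchanged and applies Ry(3.639) to qubit 1 on the control-|1⟩ pair (|10⟩, |11⟩).
Ry(3.639) = [[cos(θ/2), −sin(θ/2)], [sin(θ/2), cos(θ/2)]]; θ = 3.639, cos(θ/2) ≈ -0.246148, sin(θ/2) ≈ 0.969232.
With a = amp(|10⟩) = -0.7923 and b = amp(|11⟩) = (-0.3478 + 0.2527i):
new amp(|10⟩) = (-0.246148)·a + (-0.969232)·b = (0.5321 - 0.2449i)
new amp(|11⟩) = (0.969232)·a + (-0.246148)·b = (-0.6823 - 0.0622i)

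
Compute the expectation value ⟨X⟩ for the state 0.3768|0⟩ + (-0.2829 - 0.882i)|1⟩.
-0.2132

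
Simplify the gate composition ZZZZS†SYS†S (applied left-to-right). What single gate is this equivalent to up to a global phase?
Y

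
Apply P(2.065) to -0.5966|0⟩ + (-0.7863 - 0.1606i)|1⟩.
-0.5966|0⟩ + (0.5143 - 0.616i)|1⟩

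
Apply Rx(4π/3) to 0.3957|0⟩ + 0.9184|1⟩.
(-0.1979 - 0.7954i)|0⟩ + (-0.4592 - 0.3427i)|1⟩

Rx(4π/3) = [[cos(θ/2), −i·sin(θ/2)], [−i·sin(θ/2), cos(θ/2)]]; θ = 4π/3, cos(θ/2) ≈ -0.5, sin(θ/2) ≈ 0.866025.
With a = amp(|0⟩) = 0.3957 and b = amp(|1⟩) = 0.9184:
new amp(|0⟩) = (-0.5)·a + (-0.866025i)·b = (-0.1979 - 0.7954i)
new amp(|1⟩) = (-0.866025i)·a + (-0.5)·b = (-0.4592 - 0.3427i)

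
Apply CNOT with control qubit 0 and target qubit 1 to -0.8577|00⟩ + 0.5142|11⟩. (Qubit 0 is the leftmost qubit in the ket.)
-0.8577|00⟩ + 0.5142|10⟩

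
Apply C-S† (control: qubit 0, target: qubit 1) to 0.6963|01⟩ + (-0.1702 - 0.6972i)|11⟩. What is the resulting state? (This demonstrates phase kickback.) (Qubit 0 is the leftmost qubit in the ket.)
0.6963|01⟩ + (-0.6972 + 0.1702i)|11⟩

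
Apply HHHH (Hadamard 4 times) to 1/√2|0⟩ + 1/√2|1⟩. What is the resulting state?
1/√2|0⟩ + 1/√2|1⟩

H² = I, so an even number of Hadamards cancels: H^4 = I and the state is unchanged.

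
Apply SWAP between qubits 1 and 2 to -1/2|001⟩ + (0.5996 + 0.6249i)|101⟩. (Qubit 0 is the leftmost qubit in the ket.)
-1/2|010⟩ + (0.5996 + 0.6249i)|110⟩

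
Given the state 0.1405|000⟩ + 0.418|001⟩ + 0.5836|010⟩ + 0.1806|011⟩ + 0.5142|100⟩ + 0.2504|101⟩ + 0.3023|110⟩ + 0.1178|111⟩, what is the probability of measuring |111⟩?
0.01388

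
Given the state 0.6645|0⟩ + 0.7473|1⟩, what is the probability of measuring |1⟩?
0.5585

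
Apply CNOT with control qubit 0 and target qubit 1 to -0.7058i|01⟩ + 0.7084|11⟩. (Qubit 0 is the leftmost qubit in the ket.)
-0.7058i|01⟩ + 0.7084|10⟩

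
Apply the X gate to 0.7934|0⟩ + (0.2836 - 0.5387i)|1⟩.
(0.2836 - 0.5387i)|0⟩ + 0.7934|1⟩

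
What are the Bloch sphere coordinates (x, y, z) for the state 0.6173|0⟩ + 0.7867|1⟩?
(0.9713, 0, -0.2378)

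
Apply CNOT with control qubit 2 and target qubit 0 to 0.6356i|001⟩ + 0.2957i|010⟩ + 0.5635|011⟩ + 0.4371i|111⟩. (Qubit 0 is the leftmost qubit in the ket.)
0.2957i|010⟩ + 0.4371i|011⟩ + 0.6356i|101⟩ + 0.5635|111⟩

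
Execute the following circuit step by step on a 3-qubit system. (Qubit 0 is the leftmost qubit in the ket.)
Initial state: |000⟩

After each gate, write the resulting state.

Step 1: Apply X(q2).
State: |001⟩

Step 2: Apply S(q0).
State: |001⟩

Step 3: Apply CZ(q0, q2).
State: |001⟩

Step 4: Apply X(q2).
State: |000⟩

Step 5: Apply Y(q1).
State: i|010⟩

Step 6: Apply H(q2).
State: (1/√2)i|010⟩ + (1/√2)i|011⟩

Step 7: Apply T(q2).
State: (1/√2)i|010⟩ + (-1/2 + (1/2)i)|011⟩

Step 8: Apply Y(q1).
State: 1/√2|000⟩ + (1/2 + (1/2)i)|001⟩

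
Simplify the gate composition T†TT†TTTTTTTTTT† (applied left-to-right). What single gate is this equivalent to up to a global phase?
T†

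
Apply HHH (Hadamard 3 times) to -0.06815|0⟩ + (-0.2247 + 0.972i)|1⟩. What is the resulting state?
(-0.2071 + 0.6873i)|0⟩ + (0.1107 - 0.6873i)|1⟩

H² = I, so H^3 = H: a single Hadamard. With (a, b) = (-0.06815, (-0.2247 + 0.972i)), H gives ((a + b)/√2, (a − b)/√2) = ((-0.2071 + 0.6873i), (0.1107 - 0.6873i)).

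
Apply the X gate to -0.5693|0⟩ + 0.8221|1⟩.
0.8221|0⟩ - 0.5693|1⟩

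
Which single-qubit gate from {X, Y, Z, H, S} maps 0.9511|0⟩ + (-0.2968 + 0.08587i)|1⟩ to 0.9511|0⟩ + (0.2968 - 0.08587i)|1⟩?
Z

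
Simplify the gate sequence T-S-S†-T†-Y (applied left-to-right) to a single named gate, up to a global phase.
Y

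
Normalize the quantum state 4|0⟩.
|0⟩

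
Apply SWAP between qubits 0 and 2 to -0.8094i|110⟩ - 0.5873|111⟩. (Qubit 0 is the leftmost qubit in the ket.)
-0.8094i|011⟩ - 0.5873|111⟩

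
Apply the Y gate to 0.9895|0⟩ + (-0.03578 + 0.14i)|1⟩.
(0.14 + 0.03578i)|0⟩ + 0.9895i|1⟩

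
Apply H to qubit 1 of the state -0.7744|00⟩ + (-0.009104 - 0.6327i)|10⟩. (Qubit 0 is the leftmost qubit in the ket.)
-0.5476|00⟩ - 0.5476|01⟩ + (-0.006438 - 0.4474i)|10⟩ + (-0.006438 - 0.4474i)|11⟩

H on qubit 1 mixes each pair of kets that differ only in qubit 1: amplitudes (a, b) of (|…0…⟩, |…1…⟩) become ((a + b)/√2, (a − b)/√2). Kets absent from the input have amplitude 0.
(|00⟩, |01⟩): (a, b) = (-0.7744, 0) → (-0.5476, -0.5476)
(|10⟩, |11⟩): (a, b) = ((-0.009104 - 0.6327i), 0) → ((-0.006438 - 0.4474i), (-0.006438 - 0.4474i))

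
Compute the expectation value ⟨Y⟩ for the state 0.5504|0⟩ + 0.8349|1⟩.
0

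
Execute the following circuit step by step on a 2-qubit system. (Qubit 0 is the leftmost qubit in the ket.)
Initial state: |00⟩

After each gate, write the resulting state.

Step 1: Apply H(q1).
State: 1/√2|00⟩ + 1/√2|01⟩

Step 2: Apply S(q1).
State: 1/√2|00⟩ + (1/√2)i|01⟩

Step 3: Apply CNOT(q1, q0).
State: 1/√2|00⟩ + (1/√2)i|11⟩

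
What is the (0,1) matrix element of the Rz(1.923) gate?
0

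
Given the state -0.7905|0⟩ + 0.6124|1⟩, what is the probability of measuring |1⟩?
0.375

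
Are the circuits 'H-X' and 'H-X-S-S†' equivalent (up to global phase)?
Yes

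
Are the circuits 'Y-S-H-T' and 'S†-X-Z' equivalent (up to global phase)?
No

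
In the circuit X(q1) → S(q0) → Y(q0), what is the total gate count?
3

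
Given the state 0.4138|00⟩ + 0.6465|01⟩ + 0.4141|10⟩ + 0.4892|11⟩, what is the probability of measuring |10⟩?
0.1715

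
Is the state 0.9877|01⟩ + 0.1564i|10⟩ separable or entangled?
Entangled

Writing the state as a|00⟩ + b|01⟩ + c|10⟩ + d|11⟩, it is a product state iff ad − bc = 0.
Here (a, b, c, d) = (0, 0.9877, 0.1564i, 0): ad − bc = (0)(0) − (0.9877)(0.1564i) = -0.1545i ≠ 0, so the state is entangled.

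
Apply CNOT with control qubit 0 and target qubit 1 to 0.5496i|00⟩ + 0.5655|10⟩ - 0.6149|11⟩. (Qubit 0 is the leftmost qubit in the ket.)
0.5496i|00⟩ - 0.6149|10⟩ + 0.5655|11⟩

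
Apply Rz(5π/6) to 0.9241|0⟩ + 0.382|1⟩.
(0.2392 - 0.8926i)|0⟩ + (0.09887 + 0.369i)|1⟩

Rz(5π/6) = [[e^(−iθ/2), 0], [0, e^(iθ/2)]] with e^(±iθ/2) = cos(θ/2) ± i·sin(θ/2); θ = 5π/6, cos(θ/2) ≈ 0.258819, sin(θ/2) ≈ 0.965926.
With a = amp(|0⟩) = 0.9241 and b = amp(|1⟩) = 0.382:
new amp(|0⟩) = (0.258819 - 0.965926i)·a = (0.2392 - 0.8926i)
new amp(|1⟩) = (0.258819 + 0.965926i)·b = (0.09887 + 0.369i)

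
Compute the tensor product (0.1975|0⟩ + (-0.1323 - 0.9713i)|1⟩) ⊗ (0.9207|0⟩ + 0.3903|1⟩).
0.1818|00⟩ + 0.07708|01⟩ + (-0.1218 - 0.8943i)|10⟩ + (-0.05164 - 0.3791i)|11⟩

amp(|b₁b₂…⟩) = product of the factor amplitudes for bits b₁, b₂, …; only kets whose every factor amplitude is nonzero survive.
|00⟩: (0.1975)(0.9207) = 0.1818
|01⟩: (0.1975)(0.3903) = 0.07708
|10⟩: (-0.1323 - 0.9713i)(0.9207) = (-0.1218 - 0.8943i)
|11⟩: (-0.1323 - 0.9713i)(0.3903) = (-0.05164 - 0.3791i)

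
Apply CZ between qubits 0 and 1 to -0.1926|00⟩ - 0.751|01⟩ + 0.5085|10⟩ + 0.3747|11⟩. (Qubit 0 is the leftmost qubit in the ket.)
-0.1926|00⟩ - 0.751|01⟩ + 0.5085|10⟩ - 0.3747|11⟩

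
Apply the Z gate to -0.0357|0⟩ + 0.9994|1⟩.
-0.0357|0⟩ - 0.9994|1⟩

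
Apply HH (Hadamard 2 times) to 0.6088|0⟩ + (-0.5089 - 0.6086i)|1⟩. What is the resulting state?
0.6088|0⟩ + (-0.5089 - 0.6086i)|1⟩

H² = I, so an even number of Hadamards cancels: H^2 = I and the state is unchanged.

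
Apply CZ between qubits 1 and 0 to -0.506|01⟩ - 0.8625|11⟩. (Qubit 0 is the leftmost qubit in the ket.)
-0.506|01⟩ + 0.8625|11⟩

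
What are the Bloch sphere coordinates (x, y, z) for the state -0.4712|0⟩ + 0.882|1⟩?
(-0.8312, 0, -0.5559)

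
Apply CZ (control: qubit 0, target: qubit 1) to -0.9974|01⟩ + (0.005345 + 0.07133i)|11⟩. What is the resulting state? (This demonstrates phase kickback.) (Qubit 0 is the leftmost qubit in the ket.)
-0.9974|01⟩ + (-0.005345 - 0.07133i)|11⟩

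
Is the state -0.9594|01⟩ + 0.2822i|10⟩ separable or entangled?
Entangled

Writing the state as a|00⟩ + b|01⟩ + c|10⟩ + d|11⟩, it is a product state iff ad − bc = 0.
Here (a, b, c, d) = (0, -0.9594, 0.2822i, 0): ad − bc = (0)(0) − (-0.9594)(0.2822i) = 0.2707i ≠ 0, so the state is entangled.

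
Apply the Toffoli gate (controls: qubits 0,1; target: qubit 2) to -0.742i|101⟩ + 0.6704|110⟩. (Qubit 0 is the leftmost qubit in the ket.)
-0.742i|101⟩ + 0.6704|111⟩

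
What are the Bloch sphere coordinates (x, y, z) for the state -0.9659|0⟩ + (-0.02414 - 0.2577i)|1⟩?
(0.04663, 0.4978, 0.866)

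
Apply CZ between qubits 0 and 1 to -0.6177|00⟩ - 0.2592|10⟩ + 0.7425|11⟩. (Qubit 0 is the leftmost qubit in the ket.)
-0.6177|00⟩ - 0.2592|10⟩ - 0.7425|11⟩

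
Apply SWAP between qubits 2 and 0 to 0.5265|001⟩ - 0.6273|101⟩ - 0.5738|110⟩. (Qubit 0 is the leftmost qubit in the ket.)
-0.5738|011⟩ + 0.5265|100⟩ - 0.6273|101⟩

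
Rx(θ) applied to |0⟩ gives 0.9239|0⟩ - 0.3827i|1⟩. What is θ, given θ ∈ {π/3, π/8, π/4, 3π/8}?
π/4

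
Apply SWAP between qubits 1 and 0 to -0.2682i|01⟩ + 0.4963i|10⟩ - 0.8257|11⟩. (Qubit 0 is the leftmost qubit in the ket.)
0.4963i|01⟩ - 0.2682i|10⟩ - 0.8257|11⟩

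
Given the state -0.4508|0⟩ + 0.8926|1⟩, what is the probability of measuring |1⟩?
0.7967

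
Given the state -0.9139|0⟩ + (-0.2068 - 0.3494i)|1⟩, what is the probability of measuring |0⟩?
0.8352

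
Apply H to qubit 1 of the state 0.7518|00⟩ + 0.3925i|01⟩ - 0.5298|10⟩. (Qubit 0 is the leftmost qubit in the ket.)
(0.5316 + 0.2775i)|00⟩ + (0.5316 - 0.2775i)|01⟩ - 0.3746|10⟩ - 0.3746|11⟩

H on qubit 1 mixes each pair of kets that differ only in qubit 1: amplitudes (a, b) of (|…0…⟩, |…1…⟩) become ((a + b)/√2, (a − b)/√2). Kets absent from the input have amplitude 0.
(|00⟩, |01⟩): (a, b) = (0.7518, 0.3925i) → ((0.5316 + 0.2775i), (0.5316 - 0.2775i))
(|10⟩, |11⟩): (a, b) = (-0.5298, 0) → (-0.3746, -0.3746)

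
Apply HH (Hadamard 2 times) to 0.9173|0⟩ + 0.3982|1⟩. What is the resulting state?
0.9173|0⟩ + 0.3982|1⟩

H² = I, so an even number of Hadamards cancels: H^2 = I and the state is unchanged.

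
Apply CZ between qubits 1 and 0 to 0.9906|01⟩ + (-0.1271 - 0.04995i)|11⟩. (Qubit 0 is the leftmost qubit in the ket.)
0.9906|01⟩ + (0.1271 + 0.04995i)|11⟩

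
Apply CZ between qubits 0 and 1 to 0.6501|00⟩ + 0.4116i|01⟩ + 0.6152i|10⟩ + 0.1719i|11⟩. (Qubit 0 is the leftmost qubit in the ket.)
0.6501|00⟩ + 0.4116i|01⟩ + 0.6152i|10⟩ - 0.1719i|11⟩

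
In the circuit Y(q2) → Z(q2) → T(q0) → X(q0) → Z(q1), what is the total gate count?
5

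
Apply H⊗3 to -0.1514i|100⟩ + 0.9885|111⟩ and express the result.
(0.3495 - 0.05353i)|000⟩ + (-0.3495 - 0.05353i)|001⟩ + (-0.3495 - 0.05353i)|010⟩ + (0.3495 - 0.05353i)|011⟩ + (-0.3495 + 0.05353i)|100⟩ + (0.3495 + 0.05353i)|101⟩ + (0.3495 + 0.05353i)|110⟩ + (-0.3495 + 0.05353i)|111⟩

H⊗3 gives amp(|y⟩) = (1/2√2) Σ_x (−1)^(x·y) amp(|x⟩), where x·y is the number of positions in which both x and y have a 1.
|000⟩: (-0.1514i + 0.9885)/(2√2) = (0.3495 - 0.05353i)
|001⟩: (-0.1514i - 0.9885)/(2√2) = (-0.3495 - 0.05353i)
|010⟩: (-0.1514i - 0.9885)/(2√2) = (-0.3495 - 0.05353i)
|011⟩: (-0.1514i + 0.9885)/(2√2) = (0.3495 - 0.05353i)
|100⟩: (0.1514i - 0.9885)/(2√2) = (-0.3495 + 0.05353i)
|101⟩: (0.1514i + 0.9885)/(2√2) = (0.3495 + 0.05353i)
|110⟩: (0.1514i + 0.9885)/(2√2) = (0.3495 + 0.05353i)
|111⟩: (0.1514i - 0.9885)/(2√2) = (-0.3495 + 0.05353i)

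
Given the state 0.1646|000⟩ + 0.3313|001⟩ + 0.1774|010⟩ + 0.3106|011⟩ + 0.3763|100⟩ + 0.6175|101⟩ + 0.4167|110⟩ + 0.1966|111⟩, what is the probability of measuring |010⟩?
0.03147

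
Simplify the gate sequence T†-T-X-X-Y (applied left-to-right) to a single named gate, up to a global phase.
Y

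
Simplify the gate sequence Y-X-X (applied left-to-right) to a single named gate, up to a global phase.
Y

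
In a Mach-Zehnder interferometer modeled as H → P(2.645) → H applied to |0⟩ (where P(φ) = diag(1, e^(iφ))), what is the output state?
(0.06039 + 0.2382i)|0⟩ + (0.9396 - 0.2382i)|1⟩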